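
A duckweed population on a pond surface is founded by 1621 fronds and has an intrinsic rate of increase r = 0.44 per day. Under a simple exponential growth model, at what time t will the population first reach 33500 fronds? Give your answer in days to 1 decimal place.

Set N₀·e^(rt) = 33500: e^(0.44·t) = 33500/1621 = 20.666.
0.44·t = ln(20.666) = 3.0285, so t = 3.0285/0.44 = 6.883.

6.9 days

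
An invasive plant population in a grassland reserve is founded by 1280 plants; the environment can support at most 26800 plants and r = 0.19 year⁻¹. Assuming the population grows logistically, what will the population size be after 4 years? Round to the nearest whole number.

A = (K − N₀)/N₀ = (26800 − 1280)/1280 = 19.938.
N(t) = K/(1 + A·e^(−rt)) = 26800/(1 + 19.938×e^(−0.19×4)).
e^(−0.76) = 0.46767; denominator = 1 + 19.938×0.46767 = 10.324.
N = 26800/10.324 = 2595.87.

2596 plants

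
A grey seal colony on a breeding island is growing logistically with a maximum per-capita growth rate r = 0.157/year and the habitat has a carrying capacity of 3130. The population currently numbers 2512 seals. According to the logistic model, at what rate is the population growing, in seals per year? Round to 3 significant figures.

77.9 seals per year

dN/dt = rN(1 − N/K) = 0.157 × 2512 × (1 − 2512/3130).
1 − 2512/3130 = 0.19744; dN/dt = 0.157 × 2512 × 0.19744 = 77.869.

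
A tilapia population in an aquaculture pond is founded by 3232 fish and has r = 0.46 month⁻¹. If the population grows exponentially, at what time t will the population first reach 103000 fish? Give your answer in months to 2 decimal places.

Set N₀·e^(rt) = 103000: e^(0.46·t) = 103000/3232 = 31.869.
0.46·t = ln(31.869) = 3.4616, so t = 3.4616/0.46 = 7.5253.

7.53 months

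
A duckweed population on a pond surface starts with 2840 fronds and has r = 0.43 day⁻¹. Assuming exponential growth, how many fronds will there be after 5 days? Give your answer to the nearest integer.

24381 fronds

N(t) = N₀·e^(rt) = 2840 × e^(0.43×5) = 2840 × e^2.15.
e^2.15 ≈ 8.5849, so N ≈ 2840 × 8.5849 = 24381.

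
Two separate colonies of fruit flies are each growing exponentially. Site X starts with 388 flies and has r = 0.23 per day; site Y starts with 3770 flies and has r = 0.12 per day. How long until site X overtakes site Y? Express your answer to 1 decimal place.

Set 388·e^(0.23t) = 3770·e^(0.12t).
e^((0.23 − 0.12)t) = 3770/388 → e^(0.11·t) = 9.7165.
0.11·t = ln(9.7165) = 2.2738, so t = 2.2738/0.11 = 20.671.

20.7 days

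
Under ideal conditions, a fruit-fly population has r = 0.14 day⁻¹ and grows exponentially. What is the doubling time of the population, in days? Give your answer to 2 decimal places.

Doubling time t_d = ln(2)/r = 0.6931/0.14 = 4.9511.

4.95 days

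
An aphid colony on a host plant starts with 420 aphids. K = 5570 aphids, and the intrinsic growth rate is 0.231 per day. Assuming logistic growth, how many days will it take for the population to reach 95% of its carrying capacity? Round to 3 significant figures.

23.6 days

A = (K − N₀)/N₀ = (5570 − 420)/420 = 12.262.
Solve 5570/(1 + 12.262·e^(−0.231t)) = 5291.5: 1 + 12.262·e^(−0.231t) = 1.0526, so e^(−0.231t) = 0.00429228.
−0.231·t = ln(0.00429228) = -5.4509, so t = 5.4509/0.231 = 23.597.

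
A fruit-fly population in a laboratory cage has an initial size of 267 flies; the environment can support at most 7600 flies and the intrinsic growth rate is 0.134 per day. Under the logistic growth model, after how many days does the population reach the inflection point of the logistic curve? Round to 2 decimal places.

Logistic growth is fastest at N = K/2 = 3800.
A = (K − N₀)/N₀ = 27.464. Set K/(1 + A·e^(−rt)) = K/2 → A·e^(−rt) = 1.
e^(−0.134t) = 1/27.464 = 0.0364107, so t = ln(27.464)/0.134 = 3.3129/0.134 = 24.723.

24.72 days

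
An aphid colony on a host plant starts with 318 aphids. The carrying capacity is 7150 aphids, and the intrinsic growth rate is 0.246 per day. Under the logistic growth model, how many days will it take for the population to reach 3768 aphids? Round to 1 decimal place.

12.9 days

A = (K − N₀)/N₀ = (7150 − 318)/318 = 21.484.
Solve 7150/(1 + 21.484·e^(−0.246t)) = 3768: 1 + 21.484·e^(−0.246t) = 1.8976, so e^(−0.246t) = 0.0417775.
−0.246·t = ln(0.0417775) = -3.1754, so t = 3.1754/0.246 = 12.908.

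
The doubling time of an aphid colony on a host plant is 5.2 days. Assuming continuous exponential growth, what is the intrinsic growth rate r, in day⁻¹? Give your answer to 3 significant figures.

r = ln(2)/t_d = 0.6931/5.2 = 0.1333.

0.133 per day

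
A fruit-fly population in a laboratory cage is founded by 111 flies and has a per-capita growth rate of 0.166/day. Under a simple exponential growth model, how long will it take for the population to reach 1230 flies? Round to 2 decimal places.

Set N₀·e^(rt) = 1230: e^(0.166·t) = 1230/111 = 11.081.
0.166·t = ln(11.081) = 2.4052, so t = 2.4052/0.166 = 14.489.

14.49 days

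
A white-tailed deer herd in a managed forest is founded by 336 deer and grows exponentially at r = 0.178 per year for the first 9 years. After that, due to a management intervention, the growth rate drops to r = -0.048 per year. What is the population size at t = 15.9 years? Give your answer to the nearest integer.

Phase 1: N(9) = 336·e^(0.178×9) = 336·e^1.602 = 1667.55.
Phase 2 runs for 15.9 − 9 = 6.9 years at r = -0.048.
N(15.9) = 1667.55·e^(-0.048×6.9) = 1667.55·e^-0.3312 = 1197.4.

1197 deer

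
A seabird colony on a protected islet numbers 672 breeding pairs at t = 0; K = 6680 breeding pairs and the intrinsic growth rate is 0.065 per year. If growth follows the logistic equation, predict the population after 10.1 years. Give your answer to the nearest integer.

A = (K − N₀)/N₀ = (6680 − 672)/672 = 8.9405.
N(t) = K/(1 + A·e^(−rt)) = 6680/(1 + 8.9405×e^(−0.065×10.1)).
e^(−0.6565) = 0.51866; denominator = 1 + 8.9405×0.51866 = 5.6371.
N = 6680/5.6371 = 1185.01.

1185 breeding pairs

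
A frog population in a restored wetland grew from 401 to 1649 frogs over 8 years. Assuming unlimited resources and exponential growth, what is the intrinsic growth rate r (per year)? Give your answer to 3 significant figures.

0.177 per year

From N(t) = N₀·e^(rt): e^(r·8) = 1649/401 = 4.1122.
r·8 = ln(4.1122) = 1.414, so r = 1.414/8 = 0.17675.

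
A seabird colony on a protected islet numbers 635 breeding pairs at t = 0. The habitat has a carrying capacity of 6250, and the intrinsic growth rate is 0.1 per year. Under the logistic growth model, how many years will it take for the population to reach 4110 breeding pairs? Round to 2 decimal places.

A = (K − N₀)/N₀ = (6250 − 635)/635 = 8.8425.
Solve 6250/(1 + 8.8425·e^(−0.1t)) = 4110: 1 + 8.8425·e^(−0.1t) = 1.5207, so e^(−0.1t) = 0.0588838.
−0.1·t = ln(0.0588838) = -2.8322, so t = 2.8322/0.1 = 28.322.

28.32 years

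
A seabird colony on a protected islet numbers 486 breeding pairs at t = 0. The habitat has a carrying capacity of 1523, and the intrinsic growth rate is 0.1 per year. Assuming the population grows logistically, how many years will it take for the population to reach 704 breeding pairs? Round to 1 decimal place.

A = (K − N₀)/N₀ = (1523 − 486)/486 = 2.1337.
Solve 1523/(1 + 2.1337·e^(−0.1t)) = 704: 1 + 2.1337·e^(−0.1t) = 2.1634, so e^(−0.1t) = 0.545216.
−0.1·t = ln(0.545216) = -0.60657, so t = 0.60657/0.1 = 6.0657.

6.1 years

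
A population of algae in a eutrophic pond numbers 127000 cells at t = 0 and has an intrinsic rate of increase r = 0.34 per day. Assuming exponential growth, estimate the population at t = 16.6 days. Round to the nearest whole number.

35889035 cells

N(t) = N₀·e^(rt) = 127000 × e^(0.34×16.6) = 127000 × e^5.644.
e^5.644 ≈ 282.59, so N ≈ 127000 × 282.59 = 3.588903×10^7.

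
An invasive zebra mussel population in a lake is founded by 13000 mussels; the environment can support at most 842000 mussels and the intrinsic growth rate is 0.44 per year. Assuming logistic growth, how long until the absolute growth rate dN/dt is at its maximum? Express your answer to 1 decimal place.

Logistic growth is fastest at N = K/2 = 421000.
A = (K − N₀)/N₀ = 63.769. Set K/(1 + A·e^(−rt)) = K/2 → A·e^(−rt) = 1.
e^(−0.44t) = 1/63.769 = 0.0156815, so t = ln(63.769)/0.44 = 4.1553/0.44 = 9.4438.

9.4 years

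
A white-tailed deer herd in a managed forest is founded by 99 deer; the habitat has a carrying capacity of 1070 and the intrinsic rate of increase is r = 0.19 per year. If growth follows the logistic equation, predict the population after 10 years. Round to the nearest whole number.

A = (K − N₀)/N₀ = (1070 − 99)/99 = 9.8081.
N(t) = K/(1 + A·e^(−rt)) = 1070/(1 + 9.8081×e^(−0.19×10)).
e^(−1.9) = 0.14957; denominator = 1 + 9.8081×0.14957 = 2.467.
N = 1070/2.467 = 433.728.

434 deer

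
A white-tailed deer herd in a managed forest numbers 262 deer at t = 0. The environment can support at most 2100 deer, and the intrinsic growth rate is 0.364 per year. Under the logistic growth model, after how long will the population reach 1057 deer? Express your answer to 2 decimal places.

A = (K − N₀)/N₀ = (2100 − 262)/262 = 7.0153.
Solve 2100/(1 + 7.0153·e^(−0.364t)) = 1057: 1 + 7.0153·e^(−0.364t) = 1.9868, so e^(−0.364t) = 0.140658.
−0.364·t = ln(0.140658) = -1.9614, so t = 1.9614/0.364 = 5.3885.

5.39 years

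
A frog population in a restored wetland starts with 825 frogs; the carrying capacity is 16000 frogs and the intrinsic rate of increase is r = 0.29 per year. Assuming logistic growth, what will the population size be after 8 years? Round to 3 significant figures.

5700 frogs

A = (K − N₀)/N₀ = (16000 − 825)/825 = 18.394.
N(t) = K/(1 + A·e^(−rt)) = 16000/(1 + 18.394×e^(−0.29×8)).
e^(−2.32) = 0.098274; denominator = 1 + 18.394×0.098274 = 2.8076.
N = 16000/2.8076 = 5698.74.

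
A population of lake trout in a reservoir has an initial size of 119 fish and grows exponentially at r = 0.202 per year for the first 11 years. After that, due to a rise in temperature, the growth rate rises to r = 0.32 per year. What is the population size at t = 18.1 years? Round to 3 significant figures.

Phase 1: N(11) = 119·e^(0.202×11) = 119·e^2.222 = 1097.87.
Phase 2 runs for 18.1 − 11 = 7.1 years at r = 0.32.
N(18.1) = 1097.87·e^(0.32×7.1) = 1097.87·e^2.272 = 10648.

10600 fish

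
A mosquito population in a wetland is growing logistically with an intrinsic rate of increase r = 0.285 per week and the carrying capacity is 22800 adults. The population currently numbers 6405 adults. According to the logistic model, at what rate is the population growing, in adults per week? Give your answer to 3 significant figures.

1310 adults per week

dN/dt = rN(1 − N/K) = 0.285 × 6405 × (1 − 6405/22800).
1 − 6405/22800 = 0.71908; dN/dt = 0.285 × 6405 × 0.71908 = 1312.6.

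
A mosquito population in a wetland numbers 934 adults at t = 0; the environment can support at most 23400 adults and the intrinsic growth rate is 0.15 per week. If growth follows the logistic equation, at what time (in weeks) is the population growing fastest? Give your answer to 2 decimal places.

21.20 weeks

Logistic growth is fastest at N = K/2 = 11700.
A = (K − N₀)/N₀ = 24.054. Set K/(1 + A·e^(−rt)) = K/2 → A·e^(−rt) = 1.
e^(−0.15t) = 1/24.054 = 0.0415739, so t = ln(24.054)/0.15 = 3.1803/0.15 = 21.202.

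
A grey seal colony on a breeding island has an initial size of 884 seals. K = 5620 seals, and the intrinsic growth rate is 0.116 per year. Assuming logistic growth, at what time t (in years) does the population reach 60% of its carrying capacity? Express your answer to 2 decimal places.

17.97 years

A = (K − N₀)/N₀ = (5620 − 884)/884 = 5.3575.
Solve 5620/(1 + 5.3575·e^(−0.116t)) = 3372: 1 + 5.3575·e^(−0.116t) = 1.6667, so e^(−0.116t) = 0.124437.
−0.116·t = ln(0.124437) = -2.084, so t = 2.084/0.116 = 17.965.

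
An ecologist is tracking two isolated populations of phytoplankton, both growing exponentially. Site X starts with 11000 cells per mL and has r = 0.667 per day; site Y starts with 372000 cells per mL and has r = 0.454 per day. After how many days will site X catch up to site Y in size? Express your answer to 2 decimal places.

16.53 days

Set 11000·e^(0.667t) = 372000·e^(0.454t).
e^((0.667 − 0.454)t) = 372000/11000 → e^(0.213·t) = 33.818.
0.213·t = ln(33.818) = 3.521, so t = 3.521/0.213 = 16.531.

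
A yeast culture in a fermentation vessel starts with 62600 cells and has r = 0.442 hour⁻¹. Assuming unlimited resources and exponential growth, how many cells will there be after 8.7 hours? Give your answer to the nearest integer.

N(t) = N₀·e^(rt) = 62600 × e^(0.442×8.7) = 62600 × e^3.845.
e^3.845 ≈ 46.777, so N ≈ 62600 × 46.777 = 2.928265×10^6.

2928265 cells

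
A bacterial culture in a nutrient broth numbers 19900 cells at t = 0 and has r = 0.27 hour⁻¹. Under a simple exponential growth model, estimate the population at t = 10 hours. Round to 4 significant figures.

N(t) = N₀·e^(rt) = 19900 × e^(0.27×10) = 19900 × e^2.7.
e^2.7 ≈ 14.88, so N ≈ 19900 × 14.88 = 296107.

296100 cells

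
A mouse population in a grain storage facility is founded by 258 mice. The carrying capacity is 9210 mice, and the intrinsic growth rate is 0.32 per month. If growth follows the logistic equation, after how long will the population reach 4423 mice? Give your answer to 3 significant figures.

A = (K − N₀)/N₀ = (9210 − 258)/258 = 34.698.
Solve 9210/(1 + 34.698·e^(−0.32t)) = 4423: 1 + 34.698·e^(−0.32t) = 2.0823, so e^(−0.32t) = 0.0311922.
−0.32·t = ln(0.0311922) = -3.4676, so t = 3.4676/0.32 = 10.836.

10.8 months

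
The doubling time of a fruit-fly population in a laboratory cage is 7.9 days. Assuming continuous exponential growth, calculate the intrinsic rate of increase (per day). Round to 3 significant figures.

0.0877 per day

r = ln(2)/t_d = 0.6931/7.9 = 0.08774.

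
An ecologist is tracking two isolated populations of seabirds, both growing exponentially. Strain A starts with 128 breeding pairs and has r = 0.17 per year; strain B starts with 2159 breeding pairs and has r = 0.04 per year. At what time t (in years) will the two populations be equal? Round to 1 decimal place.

Set 128·e^(0.17t) = 2159·e^(0.04t).
e^((0.17 − 0.04)t) = 2159/128 → e^(0.13·t) = 16.867.
0.13·t = ln(16.867) = 2.8254, so t = 2.8254/0.13 = 21.734.

21.7 years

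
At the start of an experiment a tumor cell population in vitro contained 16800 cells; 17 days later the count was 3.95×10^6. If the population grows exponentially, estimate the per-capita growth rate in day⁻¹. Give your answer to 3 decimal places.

From N(t) = N₀·e^(rt): e^(r·17) = 3.95×10^6/16800 = 235.12.
r·17 = ln(235.12) = 5.4601, so r = 5.4601/17 = 0.32118.

0.321 per day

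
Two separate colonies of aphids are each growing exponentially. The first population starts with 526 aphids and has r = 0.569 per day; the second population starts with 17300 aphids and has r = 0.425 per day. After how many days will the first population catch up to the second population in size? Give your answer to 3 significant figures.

Set 526·e^(0.569t) = 17300·e^(0.425t).
e^((0.569 − 0.425)t) = 17300/526 → e^(0.144·t) = 32.89.
0.144·t = ln(32.89) = 3.4932, so t = 3.4932/0.144 = 24.258.

24.3 days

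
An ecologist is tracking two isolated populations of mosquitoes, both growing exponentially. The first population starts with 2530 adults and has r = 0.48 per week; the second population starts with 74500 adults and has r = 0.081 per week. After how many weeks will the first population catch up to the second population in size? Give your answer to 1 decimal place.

8.5 weeks

Set 2530·e^(0.48t) = 74500·e^(0.081t).
e^((0.48 − 0.081)t) = 74500/2530 → e^(0.399·t) = 29.447.
0.399·t = ln(29.447) = 3.3826, so t = 3.3826/0.399 = 8.4776.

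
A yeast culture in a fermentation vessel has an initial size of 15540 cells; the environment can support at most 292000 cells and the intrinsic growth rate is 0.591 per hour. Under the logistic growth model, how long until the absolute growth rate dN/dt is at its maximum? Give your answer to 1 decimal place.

Logistic growth is fastest at N = K/2 = 146000.
A = (K − N₀)/N₀ = 17.79. Set K/(1 + A·e^(−rt)) = K/2 → A·e^(−rt) = 1.
e^(−0.591t) = 1/17.79 = 0.0562107, so t = ln(17.79)/0.591 = 2.8786/0.591 = 4.8708.

4.9 hours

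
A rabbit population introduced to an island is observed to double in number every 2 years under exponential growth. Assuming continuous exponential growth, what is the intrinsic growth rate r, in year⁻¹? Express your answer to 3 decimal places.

0.347 per year

r = ln(2)/t_d = 0.6931/2 = 0.34657.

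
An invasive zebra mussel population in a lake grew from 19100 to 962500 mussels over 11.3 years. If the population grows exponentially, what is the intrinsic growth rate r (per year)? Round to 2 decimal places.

0.35 per year

From N(t) = N₀·e^(rt): e^(r·11.3) = 962500/19100 = 50.393.
r·11.3 = ln(50.393) = 3.9198, so r = 3.9198/11.3 = 0.34689.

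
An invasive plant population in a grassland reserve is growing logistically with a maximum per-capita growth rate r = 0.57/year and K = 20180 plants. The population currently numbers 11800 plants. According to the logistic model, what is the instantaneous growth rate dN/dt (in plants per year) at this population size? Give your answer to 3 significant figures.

2790 plants per year

dN/dt = rN(1 − N/K) = 0.57 × 11800 × (1 − 11800/20180).
1 − 11800/20180 = 0.41526; dN/dt = 0.57 × 11800 × 0.41526 = 2793.1.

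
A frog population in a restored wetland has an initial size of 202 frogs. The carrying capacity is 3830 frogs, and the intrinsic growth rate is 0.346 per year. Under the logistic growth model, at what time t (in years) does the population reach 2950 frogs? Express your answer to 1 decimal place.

11.8 years

A = (K − N₀)/N₀ = (3830 − 202)/202 = 17.96.
Solve 3830/(1 + 17.96·e^(−0.346t)) = 2950: 1 + 17.96·e^(−0.346t) = 1.2983, so e^(−0.346t) = 0.016609.
−0.346·t = ln(0.016609) = -4.0978, so t = 4.0978/0.346 = 11.843.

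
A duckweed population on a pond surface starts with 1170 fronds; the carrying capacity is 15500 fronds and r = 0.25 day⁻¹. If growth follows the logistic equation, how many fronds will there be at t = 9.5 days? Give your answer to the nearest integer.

A = (K − N₀)/N₀ = (15500 − 1170)/1170 = 12.248.
N(t) = K/(1 + A·e^(−rt)) = 15500/(1 + 12.248×e^(−0.25×9.5)).
e^(−2.375) = 0.093014; denominator = 1 + 12.248×0.093014 = 2.1392.
N = 15500/2.1392 = 7245.6.

7246 fronds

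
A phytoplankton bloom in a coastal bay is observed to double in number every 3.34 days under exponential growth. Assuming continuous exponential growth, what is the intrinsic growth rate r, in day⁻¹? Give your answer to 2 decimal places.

0.21 per day

r = ln(2)/t_d = 0.6931/3.34 = 0.20753.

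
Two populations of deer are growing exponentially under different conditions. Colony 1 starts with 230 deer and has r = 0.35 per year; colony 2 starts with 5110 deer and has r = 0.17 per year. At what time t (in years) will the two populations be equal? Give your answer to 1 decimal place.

Set 230·e^(0.35t) = 5110·e^(0.17t).
e^((0.35 − 0.17)t) = 5110/230 → e^(0.18·t) = 22.217.
0.18·t = ln(22.217) = 3.1009, so t = 3.1009/0.18 = 17.227.

17.2 years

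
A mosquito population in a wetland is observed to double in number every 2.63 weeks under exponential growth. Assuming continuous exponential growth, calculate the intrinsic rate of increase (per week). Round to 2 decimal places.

r = ln(2)/t_d = 0.6931/2.63 = 0.26355.

0.26 per week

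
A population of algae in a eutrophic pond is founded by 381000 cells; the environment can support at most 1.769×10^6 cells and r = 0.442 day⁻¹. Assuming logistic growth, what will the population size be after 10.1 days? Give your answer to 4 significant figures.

1698000 cells

A = (K − N₀)/N₀ = (1.769×10^6 − 381000)/381000 = 3.643.
N(t) = K/(1 + A·e^(−rt)) = 1.769×10^6/(1 + 3.643×e^(−0.442×10.1)).
e^(−4.464) = 0.011514; denominator = 1 + 3.643×0.011514 = 1.0419.
N = 1.769×10^6/1.0419 = 1.697785×10^6.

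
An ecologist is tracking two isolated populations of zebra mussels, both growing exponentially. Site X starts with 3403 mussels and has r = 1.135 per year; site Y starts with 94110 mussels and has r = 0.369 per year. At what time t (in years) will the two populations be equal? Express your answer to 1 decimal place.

4.3 years

Set 3403·e^(1.135t) = 94110·e^(0.369t).
e^((1.135 − 0.369)t) = 94110/3403 → e^(0.766·t) = 27.655.
0.766·t = ln(27.655) = 3.3198, so t = 3.3198/0.766 = 4.334.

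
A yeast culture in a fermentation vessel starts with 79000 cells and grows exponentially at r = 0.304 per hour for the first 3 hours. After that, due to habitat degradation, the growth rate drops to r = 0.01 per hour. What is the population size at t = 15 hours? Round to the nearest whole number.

221727 cells

Phase 1: N(3) = 79000·e^(0.304×3) = 79000·e^0.912 = 196654.
Phase 2 runs for 15 − 3 = 12 hours at r = 0.01.
N(15) = 196654·e^(0.01×12) = 196654·e^0.12 = 221727.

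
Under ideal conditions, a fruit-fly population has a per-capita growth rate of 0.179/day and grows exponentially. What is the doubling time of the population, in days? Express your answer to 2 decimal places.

Doubling time t_d = ln(2)/r = 0.6931/0.179 = 3.8723.

3.87 days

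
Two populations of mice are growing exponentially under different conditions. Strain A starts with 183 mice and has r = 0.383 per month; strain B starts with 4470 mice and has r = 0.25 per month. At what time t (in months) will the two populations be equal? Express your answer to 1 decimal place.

24.0 months

Set 183·e^(0.383t) = 4470·e^(0.25t).
e^((0.383 − 0.25)t) = 4470/183 → e^(0.133·t) = 24.426.
0.133·t = ln(24.426) = 3.1957, so t = 3.1957/0.133 = 24.028.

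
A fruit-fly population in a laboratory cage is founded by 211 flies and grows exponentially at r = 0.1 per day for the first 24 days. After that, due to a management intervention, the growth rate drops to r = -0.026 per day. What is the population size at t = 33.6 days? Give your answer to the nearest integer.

1812 flies

Phase 1: N(24) = 211·e^(0.1×24) = 211·e^2.4 = 2325.89.
Phase 2 runs for 33.6 − 24 = 9.6 days at r = -0.026.
N(33.6) = 2325.89·e^(-0.026×9.6) = 2325.89·e^-0.2496 = 1812.13.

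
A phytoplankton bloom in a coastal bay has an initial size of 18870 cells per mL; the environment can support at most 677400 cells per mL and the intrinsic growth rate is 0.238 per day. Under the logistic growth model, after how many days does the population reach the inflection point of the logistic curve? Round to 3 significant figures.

Logistic growth is fastest at N = K/2 = 338700.
A = (K − N₀)/N₀ = 34.898. Set K/(1 + A·e^(−rt)) = K/2 → A·e^(−rt) = 1.
e^(−0.238t) = 1/34.898 = 0.0286547, so t = ln(34.898)/0.238 = 3.5524/0.238 = 14.926.

14.9 days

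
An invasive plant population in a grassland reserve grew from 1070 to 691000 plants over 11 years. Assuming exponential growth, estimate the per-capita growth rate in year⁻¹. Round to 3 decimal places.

From N(t) = N₀·e^(rt): e^(r·11) = 691000/1070 = 645.79.
r·11 = ln(645.79) = 6.4705, so r = 6.4705/11 = 0.58823.

0.588 per year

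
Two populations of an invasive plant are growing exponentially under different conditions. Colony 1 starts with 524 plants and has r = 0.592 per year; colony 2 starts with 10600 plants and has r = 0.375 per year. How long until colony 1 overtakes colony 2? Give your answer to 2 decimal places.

Set 524·e^(0.592t) = 10600·e^(0.375t).
e^((0.592 − 0.375)t) = 10600/524 → e^(0.217·t) = 20.229.
0.217·t = ln(20.229) = 3.0071, so t = 3.0071/0.217 = 13.858.

13.86 years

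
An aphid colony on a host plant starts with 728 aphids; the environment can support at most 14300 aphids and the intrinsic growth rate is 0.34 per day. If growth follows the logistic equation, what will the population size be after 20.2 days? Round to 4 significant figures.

A = (K − N₀)/N₀ = (14300 − 728)/728 = 18.643.
N(t) = K/(1 + A·e^(−rt)) = 14300/(1 + 18.643×e^(−0.34×20.2)).
e^(−6.868) = 0.0010406; denominator = 1 + 18.643×0.0010406 = 1.0194.
N = 14300/1.0194 = 14027.9.

14030 aphids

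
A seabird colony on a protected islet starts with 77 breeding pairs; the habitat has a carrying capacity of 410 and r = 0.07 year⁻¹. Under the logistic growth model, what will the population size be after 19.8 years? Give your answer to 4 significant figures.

197.0 breeding pairs

A = (K − N₀)/N₀ = (410 − 77)/77 = 4.3247.
N(t) = K/(1 + A·e^(−rt)) = 410/(1 + 4.3247×e^(−0.07×19.8)).
e^(−1.386) = 0.25007; denominator = 1 + 4.3247×0.25007 = 2.0815.
N = 410/2.0815 = 196.975.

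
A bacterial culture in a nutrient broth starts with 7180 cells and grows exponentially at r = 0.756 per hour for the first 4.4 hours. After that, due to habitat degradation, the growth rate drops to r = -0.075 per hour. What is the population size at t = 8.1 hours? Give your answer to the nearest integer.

151441 cells

Phase 1: N(4.4) = 7180·e^(0.756×4.4) = 7180·e^3.326 = 199876.
Phase 2 runs for 8.1 − 4.4 = 3.7 hours at r = -0.075.
N(8.1) = 199876·e^(-0.075×3.7) = 199876·e^-0.2775 = 151441.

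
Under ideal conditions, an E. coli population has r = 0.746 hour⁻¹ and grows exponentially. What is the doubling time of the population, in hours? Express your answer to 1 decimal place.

0.9 hours

Doubling time t_d = ln(2)/r = 0.6931/0.746 = 0.92915.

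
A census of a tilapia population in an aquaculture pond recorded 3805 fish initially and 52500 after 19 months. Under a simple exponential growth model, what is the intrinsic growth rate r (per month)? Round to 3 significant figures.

0.138 per month

From N(t) = N₀·e^(rt): e^(r·19) = 52500/3805 = 13.798.
r·19 = ln(13.798) = 2.6245, so r = 2.6245/19 = 0.13813.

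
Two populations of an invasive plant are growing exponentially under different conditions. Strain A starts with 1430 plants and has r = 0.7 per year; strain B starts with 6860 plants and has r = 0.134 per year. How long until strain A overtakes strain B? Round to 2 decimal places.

Set 1430·e^(0.7t) = 6860·e^(0.134t).
e^((0.7 − 0.134)t) = 6860/1430 → e^(0.566·t) = 4.7972.
0.566·t = ln(4.7972) = 1.568, so t = 1.568/0.566 = 2.7704.

2.77 years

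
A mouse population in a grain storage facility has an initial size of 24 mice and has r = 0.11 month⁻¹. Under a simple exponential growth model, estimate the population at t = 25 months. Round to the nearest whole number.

N(t) = N₀·e^(rt) = 24 × e^(0.11×25) = 24 × e^2.75.
e^2.75 ≈ 15.643, so N ≈ 24 × 15.643 = 375.423.

375 mice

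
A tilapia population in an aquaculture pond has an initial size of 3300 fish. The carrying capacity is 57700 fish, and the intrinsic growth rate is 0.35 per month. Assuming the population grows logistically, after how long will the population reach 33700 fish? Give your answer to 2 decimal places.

A = (K − N₀)/N₀ = (57700 − 3300)/3300 = 16.485.
Solve 57700/(1 + 16.485·e^(−0.35t)) = 33700: 1 + 16.485·e^(−0.35t) = 1.7122, so e^(−0.35t) = 0.0432013.
−0.35·t = ln(0.0432013) = -3.1419, so t = 3.1419/0.35 = 8.9768.

8.98 months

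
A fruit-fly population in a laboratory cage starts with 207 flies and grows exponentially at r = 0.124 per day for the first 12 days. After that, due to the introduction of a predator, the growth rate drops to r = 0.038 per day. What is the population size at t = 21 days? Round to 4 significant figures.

1290 flies

Phase 1: N(12) = 207·e^(0.124×12) = 207·e^1.488 = 916.644.
Phase 2 runs for 21 − 12 = 9 days at r = 0.038.
N(21) = 916.644·e^(0.038×9) = 916.644·e^0.342 = 1290.41.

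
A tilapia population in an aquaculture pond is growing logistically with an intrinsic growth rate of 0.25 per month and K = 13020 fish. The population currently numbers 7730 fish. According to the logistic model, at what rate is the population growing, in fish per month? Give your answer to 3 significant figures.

785 fish per month

dN/dt = rN(1 − N/K) = 0.25 × 7730 × (1 − 7730/13020).
1 − 7730/13020 = 0.4063; dN/dt = 0.25 × 7730 × 0.4063 = 785.17.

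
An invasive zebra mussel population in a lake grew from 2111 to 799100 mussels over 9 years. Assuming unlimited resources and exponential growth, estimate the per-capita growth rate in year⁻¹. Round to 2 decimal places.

0.66 per year

From N(t) = N₀·e^(rt): e^(r·9) = 799100/2111 = 378.54.
r·9 = ln(378.54) = 5.9363, so r = 5.9363/9 = 0.65959.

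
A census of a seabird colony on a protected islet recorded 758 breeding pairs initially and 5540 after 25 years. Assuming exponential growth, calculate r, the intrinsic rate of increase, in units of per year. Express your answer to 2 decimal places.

From N(t) = N₀·e^(rt): e^(r·25) = 5540/758 = 7.3087.
r·25 = ln(7.3087) = 1.9891, so r = 1.9891/25 = 0.079563.

0.08 per year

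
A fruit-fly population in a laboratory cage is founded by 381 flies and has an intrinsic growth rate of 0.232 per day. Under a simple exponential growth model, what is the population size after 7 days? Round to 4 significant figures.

1933 flies

N(t) = N₀·e^(rt) = 381 × e^(0.232×7) = 381 × e^1.624.
e^1.624 ≈ 5.0733, so N ≈ 381 × 5.0733 = 1932.94.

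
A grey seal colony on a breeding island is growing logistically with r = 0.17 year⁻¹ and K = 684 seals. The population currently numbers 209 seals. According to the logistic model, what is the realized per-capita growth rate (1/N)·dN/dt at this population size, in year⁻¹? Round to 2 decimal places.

0.12 per year

(1/N)·dN/dt = r(1 − N/K) = 0.17 × (1 − 209/684).
= 0.17 × 0.69444 = 0.11806.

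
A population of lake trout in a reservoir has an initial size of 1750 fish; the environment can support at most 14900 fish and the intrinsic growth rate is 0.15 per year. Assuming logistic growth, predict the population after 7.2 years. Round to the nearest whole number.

4195 fish

A = (K − N₀)/N₀ = (14900 − 1750)/1750 = 7.5143.
N(t) = K/(1 + A·e^(−rt)) = 14900/(1 + 7.5143×e^(−0.15×7.2)).
e^(−1.08) = 0.3396; denominator = 1 + 7.5143×0.3396 = 3.5518.
N = 14900/3.5518 = 4195.03.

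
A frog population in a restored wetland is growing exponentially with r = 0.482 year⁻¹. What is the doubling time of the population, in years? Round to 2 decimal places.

1.44 years

Doubling time t_d = ln(2)/r = 0.6931/0.482 = 1.4381.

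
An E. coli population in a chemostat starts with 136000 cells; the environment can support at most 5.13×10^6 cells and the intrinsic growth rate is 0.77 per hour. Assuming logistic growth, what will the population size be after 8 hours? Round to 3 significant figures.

4760000 cells

A = (K − N₀)/N₀ = (5.13×10^6 − 136000)/136000 = 36.721.
N(t) = K/(1 + A·e^(−rt)) = 5.13×10^6/(1 + 36.721×e^(−0.77×8)).
e^(−6.16) = 0.0021123; denominator = 1 + 36.721×0.0021123 = 1.0776.
N = 5.13×10^6/1.0776 = 4.760742×10^6.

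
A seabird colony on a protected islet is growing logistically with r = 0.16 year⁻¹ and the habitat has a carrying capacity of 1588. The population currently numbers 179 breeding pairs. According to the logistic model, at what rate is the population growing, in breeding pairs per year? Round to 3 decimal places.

dN/dt = rN(1 − N/K) = 0.16 × 179 × (1 − 179/1588).
1 − 179/1588 = 0.88728; dN/dt = 0.16 × 179 × 0.88728 = 25.412.

25.412 breeding pairs per year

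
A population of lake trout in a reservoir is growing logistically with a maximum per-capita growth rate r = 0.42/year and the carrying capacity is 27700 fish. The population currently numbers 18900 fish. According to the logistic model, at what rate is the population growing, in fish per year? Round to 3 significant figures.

2520 fish per year

dN/dt = rN(1 − N/K) = 0.42 × 18900 × (1 − 18900/27700).
1 − 18900/27700 = 0.31769; dN/dt = 0.42 × 18900 × 0.31769 = 2521.8.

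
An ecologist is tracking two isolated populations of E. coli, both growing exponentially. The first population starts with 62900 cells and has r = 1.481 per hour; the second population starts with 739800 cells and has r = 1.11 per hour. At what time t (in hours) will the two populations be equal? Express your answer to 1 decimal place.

6.6 hours

Set 62900·e^(1.481t) = 739800·e^(1.11t).
e^((1.481 − 1.11)t) = 739800/62900 → e^(0.371·t) = 11.762.
0.371·t = ln(11.762) = 2.4648, so t = 2.4648/0.371 = 6.6438.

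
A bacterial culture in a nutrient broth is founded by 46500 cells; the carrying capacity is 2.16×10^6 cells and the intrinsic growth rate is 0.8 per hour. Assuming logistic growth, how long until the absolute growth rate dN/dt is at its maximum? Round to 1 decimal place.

Logistic growth is fastest at N = K/2 = 1.08×10^6.
A = (K − N₀)/N₀ = 45.452. Set K/(1 + A·e^(−rt)) = K/2 → A·e^(−rt) = 1.
e^(−0.8t) = 1/45.452 = 0.0220014, so t = ln(45.452)/0.8 = 3.8166/0.8 = 4.7708.

4.8 hours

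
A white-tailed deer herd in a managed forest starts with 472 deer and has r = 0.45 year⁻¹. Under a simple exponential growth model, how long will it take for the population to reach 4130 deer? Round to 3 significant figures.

Set N₀·e^(rt) = 4130: e^(0.45·t) = 4130/472 = 8.75.
0.45·t = ln(8.75) = 2.1691, so t = 2.1691/0.45 = 4.8201.

4.82 years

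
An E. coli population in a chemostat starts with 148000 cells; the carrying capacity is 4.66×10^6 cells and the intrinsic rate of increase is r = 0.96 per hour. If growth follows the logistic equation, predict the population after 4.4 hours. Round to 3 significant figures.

A = (K − N₀)/N₀ = (4.66×10^6 − 148000)/148000 = 30.486.
N(t) = K/(1 + A·e^(−rt)) = 4.66×10^6/(1 + 30.486×e^(−0.96×4.4)).
e^(−4.224) = 0.01464; denominator = 1 + 30.486×0.01464 = 1.4463.
N = 4.66×10^6/1.4463 = 3.221968×10^6.

3220000 cells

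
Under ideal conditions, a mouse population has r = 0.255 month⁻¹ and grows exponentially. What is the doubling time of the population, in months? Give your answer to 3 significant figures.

2.72 months

Doubling time t_d = ln(2)/r = 0.6931/0.255 = 2.7182.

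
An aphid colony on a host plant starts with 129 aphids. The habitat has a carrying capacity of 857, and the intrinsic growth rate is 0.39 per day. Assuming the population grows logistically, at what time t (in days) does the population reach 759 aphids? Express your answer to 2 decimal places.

9.69 days

A = (K − N₀)/N₀ = (857 − 129)/129 = 5.6434.
Solve 857/(1 + 5.6434·e^(−0.39t)) = 759: 1 + 5.6434·e^(−0.39t) = 1.1291, so e^(−0.39t) = 0.0228793.
−0.39·t = ln(0.0228793) = -3.7775, so t = 3.7775/0.39 = 9.686.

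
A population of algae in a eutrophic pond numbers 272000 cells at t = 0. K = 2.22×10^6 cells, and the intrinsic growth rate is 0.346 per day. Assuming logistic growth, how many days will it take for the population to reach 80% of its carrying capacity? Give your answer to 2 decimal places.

A = (K − N₀)/N₀ = (2.22×10^6 − 272000)/272000 = 7.1618.
Solve 2.22×10^6/(1 + 7.1618·e^(−0.346t)) = 1.776×10^6: 1 + 7.1618·e^(−0.346t) = 1.25, so e^(−0.346t) = 0.0349076.
−0.346·t = ln(0.0349076) = -3.3551, so t = 3.3551/0.346 = 9.6967.

9.70 days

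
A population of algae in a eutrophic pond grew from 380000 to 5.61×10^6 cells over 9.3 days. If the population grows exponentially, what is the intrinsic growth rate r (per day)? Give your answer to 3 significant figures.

From N(t) = N₀·e^(rt): e^(r·9.3) = 5.61×10^6/380000 = 14.763.
r·9.3 = ln(14.763) = 2.6921, so r = 2.6921/9.3 = 0.28948.

0.289 per day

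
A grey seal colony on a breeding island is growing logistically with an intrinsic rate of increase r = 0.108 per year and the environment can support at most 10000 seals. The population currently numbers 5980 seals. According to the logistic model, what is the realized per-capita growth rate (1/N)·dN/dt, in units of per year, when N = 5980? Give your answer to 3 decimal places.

(1/N)·dN/dt = r(1 − N/K) = 0.108 × (1 − 5980/10000).
= 0.108 × 0.402 = 0.043416.

0.043 per year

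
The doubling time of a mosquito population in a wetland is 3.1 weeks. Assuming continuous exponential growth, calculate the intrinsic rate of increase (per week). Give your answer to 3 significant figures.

0.224 per week

r = ln(2)/t_d = 0.6931/3.1 = 0.2236.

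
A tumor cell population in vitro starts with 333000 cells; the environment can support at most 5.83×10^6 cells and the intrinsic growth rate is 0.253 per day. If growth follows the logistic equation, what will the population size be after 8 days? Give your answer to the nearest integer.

1832717 cells

A = (K − N₀)/N₀ = (5.83×10^6 − 333000)/333000 = 16.508.
N(t) = K/(1 + A·e^(−rt)) = 5.83×10^6/(1 + 16.508×e^(−0.253×8)).
e^(−2.024) = 0.13213; denominator = 1 + 16.508×0.13213 = 3.1811.
N = 5.83×10^6/3.1811 = 1.832717×10^6.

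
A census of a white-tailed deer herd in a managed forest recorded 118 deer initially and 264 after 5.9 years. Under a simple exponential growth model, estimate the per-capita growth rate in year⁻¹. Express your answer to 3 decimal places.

0.136 per year

From N(t) = N₀·e^(rt): e^(r·5.9) = 264/118 = 2.2373.
r·5.9 = ln(2.2373) = 0.80526, so r = 0.80526/5.9 = 0.13649.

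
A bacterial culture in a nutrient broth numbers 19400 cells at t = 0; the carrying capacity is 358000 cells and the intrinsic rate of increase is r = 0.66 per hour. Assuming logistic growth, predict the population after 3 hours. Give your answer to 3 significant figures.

105000 cells

A = (K − N₀)/N₀ = (358000 − 19400)/19400 = 17.454.
N(t) = K/(1 + A·e^(−rt)) = 358000/(1 + 17.454×e^(−0.66×3)).
e^(−1.98) = 0.13807; denominator = 1 + 17.454×0.13807 = 3.4098.
N = 358000/3.4098 = 104991.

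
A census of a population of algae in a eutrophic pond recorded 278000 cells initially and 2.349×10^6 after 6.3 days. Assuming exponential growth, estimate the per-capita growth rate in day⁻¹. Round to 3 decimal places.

0.339 per day

From N(t) = N₀·e^(rt): e^(r·6.3) = 2.349×10^6/278000 = 8.4496.
r·6.3 = ln(8.4496) = 2.1341, so r = 2.1341/6.3 = 0.33875.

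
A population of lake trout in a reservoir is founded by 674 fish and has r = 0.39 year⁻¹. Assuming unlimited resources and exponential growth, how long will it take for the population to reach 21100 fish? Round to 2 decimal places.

8.83 years

Set N₀·e^(rt) = 21100: e^(0.39·t) = 21100/674 = 31.306.
0.39·t = ln(31.306) = 3.4438, so t = 3.4438/0.39 = 8.8303.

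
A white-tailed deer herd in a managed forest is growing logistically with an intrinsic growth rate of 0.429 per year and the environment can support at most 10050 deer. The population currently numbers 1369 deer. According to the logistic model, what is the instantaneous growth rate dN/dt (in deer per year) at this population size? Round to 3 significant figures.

507 deer per year

dN/dt = rN(1 − N/K) = 0.429 × 1369 × (1 − 1369/10050).
1 − 1369/10050 = 0.86378; dN/dt = 0.429 × 1369 × 0.86378 = 507.3.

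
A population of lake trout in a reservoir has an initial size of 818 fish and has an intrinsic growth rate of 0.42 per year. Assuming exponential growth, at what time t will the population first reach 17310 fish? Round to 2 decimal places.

7.27 years

Set N₀·e^(rt) = 17310: e^(0.42·t) = 17310/818 = 21.161.
0.42·t = ln(21.161) = 3.0522, so t = 3.0522/0.42 = 7.2671.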